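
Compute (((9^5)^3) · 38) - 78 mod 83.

53

(9)^5 ≡ 36 (mod 83)
(36)^3 ≡ 10 (mod 83)
10 · 38 = 380 ≡ 48 (mod 83)
48 - 78 = -30 ≡ 53 (mod 83)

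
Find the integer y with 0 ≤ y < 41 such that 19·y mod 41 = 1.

13

By the extended Euclidean algorithm:
41 = 2×19 + 3
19 = 6×3 + 1
3 = 3×1 + 0
gcd(19, 41) = 1, so the inverse exists.
Back-substitute for 1:
1 = 1×19 − 6×3
  = −6×41 + 13×19
So 19⁻¹ ≡ 13 (mod 41).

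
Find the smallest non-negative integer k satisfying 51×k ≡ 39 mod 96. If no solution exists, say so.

gcd(51, 96) = 3, and 3 | 39, so solutions exist.
Divide through by 3: 17×k ≡ 13 mod 32.
17⁻¹ ≡ 17 (mod 32).
k ≡ 17×13 ≡ 29 (mod 32).
The smallest non-negative solution is k = 29.

29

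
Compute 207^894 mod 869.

654

207^1 ≡ 207 (mod 869)
207^2 ≡ 207^2 = 42849 ≡ 268 (mod 869)
207^4 ≡ 268^2 = 71824 ≡ 566 (mod 869)
207^8 ≡ 566^2 = 320356 ≡ 564 (mod 869)
207^16 ≡ 564^2 = 318096 ≡ 42 (mod 869)
207^32 ≡ 42^2 = 1764 ≡ 26 (mod 869)
207^64 ≡ 26^2 = 676 (mod 869)
207^128 ≡ 676^2 = 456976 ≡ 751 (mod 869)
207^256 ≡ 751^2 = 564001 ≡ 20 (mod 869)
207^512 ≡ 20^2 = 400 (mod 869)
207^894 = 207^512 × 207^256 × 207^64 × 207^32 × 207^16 × 207^8 × 207^4 × 207^2 ≡ 400 × 20 × 676 × 26 × 42 × 564 × 566 × 268 (mod 869).
Accumulate the product:
400 × 20 = 8000 ≡ 179
179 × 676 = 121004 ≡ 213
213 × 26 = 5538 ≡ 324
324 × 42 = 13608 ≡ 573
573 × 564 = 323172 ≡ 773
773 × 566 = 437518 ≡ 411
411 × 268 = 110148 ≡ 654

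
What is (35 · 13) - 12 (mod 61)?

16

35 · 13 = 455 ≡ 28 (mod 61)
28 - 12 = 16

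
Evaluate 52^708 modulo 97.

47

By square-and-multiply:
708 in binary is 1011000100, i.e. 708 = 512 + 128 + 64 + 4.
52^1 ≡ 52 (mod 97)
52^2 ≡ 52^2 = 2704 ≡ 85 (mod 97)
52^4 ≡ 85^2 = 7225 ≡ 47 (mod 97)
52^8 ≡ 47^2 = 2209 ≡ 75 (mod 97)
52^16 ≡ 75^2 = 5625 ≡ 96 (mod 97)
52^32 ≡ 96^2 = 9216 ≡ 1 (mod 97)
52^64 ≡ 1^2 = 1 (mod 97)
52^128 ≡ 1^2 = 1 (mod 97)
52^256 ≡ 1^2 = 1 (mod 97)
52^512 ≡ 1^2 = 1 (mod 97)
52^708 = 52^512 · 52^128 · 52^64 · 52^4 ≡ 1 · 1 · 1 · 47 (mod 97).
Accumulate the product:
1 · 1 = 1
1 · 1 = 1
1 · 47 = 47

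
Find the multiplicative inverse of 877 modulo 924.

865

Run the extended Euclidean algorithm:
924 = 1·877 + 47
877 = 18·47 + 31
47 = 1·31 + 16
31 = 1·16 + 15
16 = 1·15 + 1
15 = 15·1 + 0
gcd(877, 924) = 1, so the inverse exists.
Back-substitute for 1:
1 = 1·16 − 1·15
  = −1·31 + 2·16
  = 2·47 − 3·31
  = −3·877 + 56·47
  = 56·924 − 59·877
So 877⁻¹ ≡ −59 ≡ 865 (mod 924).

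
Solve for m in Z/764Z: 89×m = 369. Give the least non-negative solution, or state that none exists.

193

gcd(89, 764) = 1, so a unique solution mod 764 exists.
89⁻¹ ≡ 661 (mod 764).
m ≡ 661×369 ≡ 193 (mod 764).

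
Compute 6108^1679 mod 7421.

4222

6108^1 ≡ 6108 (mod 7421)
6108^2 ≡ 6108^2 = 37307664 ≡ 2297 (mod 7421)
6108^4 ≡ 2297^2 = 5276209 ≡ 7299 (mod 7421)
6108^8 ≡ 7299^2 = 53275401 ≡ 42 (mod 7421)
6108^16 ≡ 42^2 = 1764 (mod 7421)
6108^32 ≡ 1764^2 = 3111696 ≡ 2297 (mod 7421)
6108^64 ≡ 2297^2 = 5276209 ≡ 7299 (mod 7421)
6108^128 ≡ 7299^2 = 53275401 ≡ 42 (mod 7421)
6108^256 ≡ 42^2 = 1764 (mod 7421)
6108^512 ≡ 1764^2 = 3111696 ≡ 2297 (mod 7421)
6108^1024 ≡ 2297^2 = 5276209 ≡ 7299 (mod 7421)
6108^1679 = 6108^1024 × 6108^512 × 6108^128 × 6108^8 × 6108^4 × 6108^2 × 6108^1 ≡ 7299 × 2297 × 42 × 42 × 7299 × 2297 × 6108 (mod 7421).
Accumulate the product:
7299 × 2297 = 16765803 ≡ 1764
1764 × 42 = 74088 ≡ 7299
7299 × 42 = 306558 ≡ 2297
2297 × 7299 = 16765803 ≡ 1764
1764 × 2297 = 4051908 ≡ 42
42 × 6108 = 256536 ≡ 4222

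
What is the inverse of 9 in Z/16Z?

9

Apply the Euclidean algorithm and back-substitute:
16 = 1·9 + 7
9 = 1·7 + 2
7 = 3·2 + 1
2 = 2·1 + 0
gcd(9, 16) = 1, so the inverse exists.
Bézout: 1 = 4·16 − 7·9.
So 9⁻¹ ≡ −7 ≡ 9 (mod 16).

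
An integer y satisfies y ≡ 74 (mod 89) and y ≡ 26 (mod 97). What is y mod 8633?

89⁻¹ mod 97: 89*12 ≡ 1 (mod 97), so 89⁻¹ ≡ 12.
y = 74 + 89*((26 − 74)*12 mod 97) = 74 + 89*6 = 608.

608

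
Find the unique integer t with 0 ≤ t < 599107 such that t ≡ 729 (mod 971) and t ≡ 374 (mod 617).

58989

971⁻¹ mod 617: 971·556 ≡ 1 (mod 617), so 971⁻¹ ≡ 556.
t = 729 + 971·((374 − 729)·556 mod 617) = 729 + 971·60 = 58989.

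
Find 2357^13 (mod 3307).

Compute successive squares:
2357^1 ≡ 2357 (mod 3307)
2357^2 ≡ 2357^2 = 5555449 ≡ 2996 (mod 3307)
2357^4 ≡ 2996^2 = 8976016 ≡ 818 (mod 3307)
2357^8 ≡ 818^2 = 669124 ≡ 1110 (mod 3307)
2357^13 = 2357^8 × 2357^4 × 2357^1 ≡ 1110 × 818 × 2357 (mod 3307).
Accumulate the product:
1110 × 818 = 907980 ≡ 1862
1862 × 2357 = 4388734 ≡ 345

345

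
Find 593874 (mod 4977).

593874 = 119*4977 + 1611, so 593874 ≡ 1611 (mod 4977).

1611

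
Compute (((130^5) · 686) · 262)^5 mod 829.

(130)^5 ≡ 747 (mod 829)
747 · 686 = 512442 ≡ 120 (mod 829)
120 · 262 = 31440 ≡ 767 (mod 829)
(767)^5 ≡ 42 (mod 829)

42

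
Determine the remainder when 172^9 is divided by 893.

362

By square-and-multiply:
172^1 ≡ 172 (mod 893)
172^2 ≡ 172^2 = 29584 ≡ 115 (mod 893)
172^4 ≡ 115^2 = 13225 ≡ 723 (mod 893)
172^8 ≡ 723^2 = 522729 ≡ 324 (mod 893)
172^9 = 172^8 · 172^1 ≡ 324 · 172 (mod 893).
324 · 172 = 55728 ≡ 362 (mod 893).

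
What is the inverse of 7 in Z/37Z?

37 = 5·7 + 2
7 = 3·2 + 1
2 = 2·1 + 0
gcd(7, 37) = 1, so the inverse exists.
Bézout: 1 = −3·37 + 16·7.
So 7⁻¹ ≡ 16 (mod 37).

16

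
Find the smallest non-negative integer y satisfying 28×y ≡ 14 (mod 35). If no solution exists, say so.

gcd(28, 35) = 7, and 7 | 14, so solutions exist.
Divide through by 7: 4×y = 2 (mod 5).
4⁻¹ ≡ 4 (mod 5).
y ≡ 4×2 ≡ 3 (mod 5).
The smallest non-negative solution is y = 3.

3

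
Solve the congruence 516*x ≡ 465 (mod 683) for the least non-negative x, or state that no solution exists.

124

gcd(516, 683) = 1, so a unique solution mod 683 exists.
516⁻¹ ≡ 319 (mod 683).
x ≡ 319*465 ≡ 124 (mod 683).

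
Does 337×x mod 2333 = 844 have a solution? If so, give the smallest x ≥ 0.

gcd(337, 2333) = 1, so a unique solution mod 2333 exists.
337⁻¹ ≡ 90 (mod 2333).
x ≡ 90×844 ≡ 1304 (mod 2333).

1304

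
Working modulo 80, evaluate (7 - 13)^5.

7 - 13 = -6 ≡ 74 (mod 80)
(74)^5 ≡ 64 (mod 80)

64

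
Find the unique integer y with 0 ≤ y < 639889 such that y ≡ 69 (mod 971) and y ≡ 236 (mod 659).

466149

971⁻¹ mod 659: 971·433 ≡ 1 (mod 659), so 971⁻¹ ≡ 433.
y = 69 + 971·((236 − 69)·433 mod 659) = 69 + 971·480 = 466149.
Check: 466149 mod 971 = 69, 466149 mod 659 = 236. ✓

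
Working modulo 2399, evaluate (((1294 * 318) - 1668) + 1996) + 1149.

341

1294 * 318 = 411492 ≡ 1263 (mod 2399)
1263 - 1668 = -405 ≡ 1994 (mod 2399)
1994 + 1996 = 3990 ≡ 1591 (mod 2399)
1591 + 1149 = 2740 ≡ 341 (mod 2399)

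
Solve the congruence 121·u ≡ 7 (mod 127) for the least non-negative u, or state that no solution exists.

gcd(121, 127) = 1, so a unique solution mod 127 exists.
121⁻¹ ≡ 21 (mod 127).
u ≡ 21·7 ≡ 20 (mod 127).

20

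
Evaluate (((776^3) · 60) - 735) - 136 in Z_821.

(776)^3 ≡ 6 (mod 821)
6 · 60 = 360
360 - 735 = -375 ≡ 446 (mod 821)
446 - 136 = 310

310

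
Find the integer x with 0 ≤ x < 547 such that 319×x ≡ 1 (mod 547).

547 = 1·319 + 228
319 = 1·228 + 91
228 = 2·91 + 46
91 = 1·46 + 45
46 = 1·45 + 1
45 = 45·1 + 0
gcd(319, 547) = 1, so the inverse exists.
Bézout: 1 = 7·547 − 12·319.
So 319⁻¹ ≡ −12 ≡ 535 (mod 547).

535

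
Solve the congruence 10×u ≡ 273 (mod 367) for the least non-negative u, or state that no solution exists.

64

gcd(10, 367) = 1, so a unique solution mod 367 exists.
10⁻¹ ≡ 257 (mod 367).
u ≡ 257×273 ≡ 64 (mod 367).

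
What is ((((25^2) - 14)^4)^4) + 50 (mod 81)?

(25)^2 ≡ 58 (mod 81)
58 - 14 = 44
(44)^4 ≡ 64 (mod 81)
(64)^4 ≡ 10 (mod 81)
10 + 50 = 60

60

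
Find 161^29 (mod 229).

Using repeated squaring:
29 in binary is 11101, i.e. 29 = 16 + 8 + 4 + 1.
161^1 ≡ 161 (mod 229)
161^2 ≡ 161^2 = 25921 ≡ 44 (mod 229)
161^4 ≡ 44^2 = 1936 ≡ 104 (mod 229)
161^8 ≡ 104^2 = 10816 ≡ 53 (mod 229)
161^16 ≡ 53^2 = 2809 ≡ 61 (mod 229)
161^29 = 161^16 * 161^8 * 161^4 * 161^1 ≡ 61 * 53 * 104 * 161 (mod 229).
Accumulate the product:
61 * 53 = 3233 ≡ 27
27 * 104 = 2808 ≡ 60
60 * 161 = 9660 ≡ 42

42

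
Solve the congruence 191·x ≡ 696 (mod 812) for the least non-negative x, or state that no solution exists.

gcd(191, 812) = 1, so a unique solution mod 812 exists.
191⁻¹ ≡ 795 (mod 812).
x ≡ 795·696 ≡ 348 (mod 812).

348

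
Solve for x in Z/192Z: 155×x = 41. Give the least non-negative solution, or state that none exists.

gcd(155, 192) = 1, so a unique solution mod 192 exists.
155⁻¹ ≡ 83 (mod 192).
x ≡ 83×41 ≡ 139 (mod 192).

139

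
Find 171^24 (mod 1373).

475

24 in binary is 11000, i.e. 24 = 16 + 8.
171^1 ≡ 171 (mod 1373)
171^2 ≡ 171^2 = 29241 ≡ 408 (mod 1373)
171^4 ≡ 408^2 = 166464 ≡ 331 (mod 1373)
171^8 ≡ 331^2 = 109561 ≡ 1094 (mod 1373)
171^16 ≡ 1094^2 = 1196836 ≡ 953 (mod 1373)
171^24 = 171^16 * 171^8 ≡ 953 * 1094 (mod 1373).
953 * 1094 = 1042582 ≡ 475 (mod 1373).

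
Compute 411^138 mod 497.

Compute successive squares:
138 in binary is 10001010, i.e. 138 = 128 + 8 + 2.
411^1 ≡ 411 (mod 497)
411^2 ≡ 411^2 = 168921 ≡ 438 (mod 497)
411^4 ≡ 438^2 = 191844 ≡ 2 (mod 497)
411^8 ≡ 2^2 = 4 (mod 497)
411^16 ≡ 4^2 = 16 (mod 497)
411^32 ≡ 16^2 = 256 (mod 497)
411^64 ≡ 256^2 = 65536 ≡ 429 (mod 497)
411^128 ≡ 429^2 = 184041 ≡ 151 (mod 497)
411^138 = 411^128 · 411^8 · 411^2 ≡ 151 · 4 · 438 (mod 497).
Accumulate the product:
151 · 4 = 604 ≡ 107
107 · 438 = 46866 ≡ 148

148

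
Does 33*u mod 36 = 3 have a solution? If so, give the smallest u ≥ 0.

gcd(33, 36) = 3, and 3 | 3, so solutions exist.
Divide through by 3: 11*u mod 12 = 1.
11⁻¹ ≡ 11 (mod 12).
u ≡ 11*1 ≡ 11 (mod 12).
The smallest non-negative solution is u = 11.

11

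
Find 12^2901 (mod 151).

57

By square-and-multiply:
2901 in binary is 101101010101, i.e. 2901 = 2048 + 512 + 256 + 64 + 16 + 4 + 1.
12^1 ≡ 12 (mod 151)
12^2 ≡ 12^2 = 144 (mod 151)
12^4 ≡ 144^2 = 20736 ≡ 49 (mod 151)
12^8 ≡ 49^2 = 2401 ≡ 136 (mod 151)
12^16 ≡ 136^2 = 18496 ≡ 74 (mod 151)
12^32 ≡ 74^2 = 5476 ≡ 40 (mod 151)
12^64 ≡ 40^2 = 1600 ≡ 90 (mod 151)
12^128 ≡ 90^2 = 8100 ≡ 97 (mod 151)
12^256 ≡ 97^2 = 9409 ≡ 47 (mod 151)
12^512 ≡ 47^2 = 2209 ≡ 95 (mod 151)
12^1024 ≡ 95^2 = 9025 ≡ 116 (mod 151)
12^2048 ≡ 116^2 = 13456 ≡ 17 (mod 151)
12^2901 = 12^2048 * 12^512 * 12^256 * 12^64 * 12^16 * 12^4 * 12^1 ≡ 17 * 95 * 47 * 90 * 74 * 49 * 12 (mod 151).
Accumulate the product:
17 * 95 = 1615 ≡ 105
105 * 47 = 4935 ≡ 103
103 * 90 = 9270 ≡ 59
59 * 74 = 4366 ≡ 138
138 * 49 = 6762 ≡ 118
118 * 12 = 1416 ≡ 57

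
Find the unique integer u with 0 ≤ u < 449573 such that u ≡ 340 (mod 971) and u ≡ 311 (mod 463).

229496

971⁻¹ mod 463: 971*391 ≡ 1 (mod 463), so 971⁻¹ ≡ 391.
u = 340 + 971*((311 − 340)*391 mod 463) = 340 + 971*236 = 229496.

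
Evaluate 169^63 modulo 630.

Compute successive squares:
63 in binary is 111111, i.e. 63 = 32 + 16 + 8 + 4 + 2 + 1.
169^1 ≡ 169 (mod 630)
169^2 ≡ 169^2 = 28561 ≡ 211 (mod 630)
169^4 ≡ 211^2 = 44521 ≡ 421 (mod 630)
169^8 ≡ 421^2 = 177241 ≡ 211 (mod 630)
169^16 ≡ 211^2 = 44521 ≡ 421 (mod 630)
169^32 ≡ 421^2 = 177241 ≡ 211 (mod 630)
169^63 = 169^32 × 169^16 × 169^8 × 169^4 × 169^2 × 169^1 ≡ 211 × 421 × 211 × 421 × 211 × 169 (mod 630).
Accumulate the product:
211 × 421 = 88831 ≡ 1
1 × 211 = 211
211 × 421 = 88831 ≡ 1
1 × 211 = 211
211 × 169 = 35659 ≡ 379

379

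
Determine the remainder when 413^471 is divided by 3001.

1635

471 in binary is 111010111, i.e. 471 = 256 + 128 + 64 + 16 + 4 + 2 + 1.
413^1 ≡ 413 (mod 3001)
413^2 ≡ 413^2 = 170569 ≡ 2513 (mod 3001)
413^4 ≡ 2513^2 = 6315169 ≡ 1065 (mod 3001)
413^8 ≡ 1065^2 = 1134225 ≡ 2848 (mod 3001)
413^16 ≡ 2848^2 = 8111104 ≡ 2402 (mod 3001)
413^32 ≡ 2402^2 = 5769604 ≡ 1682 (mod 3001)
413^64 ≡ 1682^2 = 2829124 ≡ 2182 (mod 3001)
413^128 ≡ 2182^2 = 4761124 ≡ 1538 (mod 3001)
413^256 ≡ 1538^2 = 2365444 ≡ 656 (mod 3001)
413^471 = 413^256 · 413^128 · 413^64 · 413^16 · 413^4 · 413^2 · 413^1 ≡ 656 · 1538 · 2182 · 2402 · 1065 · 2513 · 413 (mod 3001).
Accumulate the product:
656 · 1538 = 1008928 ≡ 592
592 · 2182 = 1291744 ≡ 1314
1314 · 2402 = 3156228 ≡ 2177
2177 · 1065 = 2318505 ≡ 1733
1733 · 2513 = 4355029 ≡ 578
578 · 413 = 238714 ≡ 1635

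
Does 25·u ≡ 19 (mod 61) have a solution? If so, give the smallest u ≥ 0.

gcd(25, 61) = 1, so a unique solution mod 61 exists.
25⁻¹ ≡ 22 (mod 61).
u ≡ 22·19 ≡ 52 (mod 61).

52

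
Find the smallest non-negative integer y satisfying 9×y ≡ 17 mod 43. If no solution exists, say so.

21

gcd(9, 43) = 1, so a unique solution mod 43 exists.
9⁻¹ ≡ 24 (mod 43).
y ≡ 24×17 ≡ 21 (mod 43).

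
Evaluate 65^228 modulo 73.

65^1 ≡ 65 (mod 73)
65^2 ≡ 65^2 = 4225 ≡ 64 (mod 73)
65^4 ≡ 64^2 = 4096 ≡ 8 (mod 73)
65^8 ≡ 8^2 = 64 (mod 73)
65^16 ≡ 64^2 = 4096 ≡ 8 (mod 73)
65^32 ≡ 8^2 = 64 (mod 73)
65^64 ≡ 64^2 = 4096 ≡ 8 (mod 73)
65^128 ≡ 8^2 = 64 (mod 73)
65^228 = 65^128 * 65^64 * 65^32 * 65^4 ≡ 64 * 8 * 64 * 8 (mod 73).
Accumulate the product:
64 * 8 = 512 ≡ 1
1 * 64 = 64
64 * 8 = 512 ≡ 1

1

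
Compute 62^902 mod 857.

902 in binary is 1110000110, i.e. 902 = 512 + 256 + 128 + 4 + 2.
62^1 ≡ 62 (mod 857)
62^2 ≡ 62^2 = 3844 ≡ 416 (mod 857)
62^4 ≡ 416^2 = 173056 ≡ 799 (mod 857)
62^8 ≡ 799^2 = 638401 ≡ 793 (mod 857)
62^16 ≡ 793^2 = 628849 ≡ 668 (mod 857)
62^32 ≡ 668^2 = 446224 ≡ 584 (mod 857)
62^64 ≡ 584^2 = 341056 ≡ 827 (mod 857)
62^128 ≡ 827^2 = 683929 ≡ 43 (mod 857)
62^256 ≡ 43^2 = 1849 ≡ 135 (mod 857)
62^512 ≡ 135^2 = 18225 ≡ 228 (mod 857)
62^902 = 62^512 * 62^256 * 62^128 * 62^4 * 62^2 ≡ 228 * 135 * 43 * 799 * 416 (mod 857).
Accumulate the product:
228 * 135 = 30780 ≡ 785
785 * 43 = 33755 ≡ 332
332 * 799 = 265268 ≡ 455
455 * 416 = 189280 ≡ 740

740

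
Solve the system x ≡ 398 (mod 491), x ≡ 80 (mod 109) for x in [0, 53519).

9236

491⁻¹ mod 109: 491*2 ≡ 1 (mod 109), so 491⁻¹ ≡ 2.
x = 398 + 491*((80 − 398)*2 mod 109) = 398 + 491*18 = 9236.
Check: 9236 mod 491 = 398, 9236 mod 109 = 80. ✓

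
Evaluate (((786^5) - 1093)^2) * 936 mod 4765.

4189

(786)^5 ≡ 4581 (mod 4765)
4581 - 1093 = 3488
(3488)^2 ≡ 1099 (mod 4765)
1099 * 936 = 1028664 ≡ 4189 (mod 4765)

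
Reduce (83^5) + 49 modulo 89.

16

(83)^5 ≡ 56 (mod 89)
56 + 49 = 105 ≡ 16 (mod 89)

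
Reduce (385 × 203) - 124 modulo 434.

385 × 203 = 78155 ≡ 35 (mod 434)
35 - 124 = -89 ≡ 345 (mod 434)

345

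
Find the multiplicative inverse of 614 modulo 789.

By the extended Euclidean algorithm:
789 = 1·614 + 175
614 = 3·175 + 89
175 = 1·89 + 86
89 = 1·86 + 3
86 = 28·3 + 2
3 = 1·2 + 1
2 = 2·1 + 0
gcd(614, 789) = 1, so the inverse exists.
Bézout: 1 = −207·789 + 266·614.
So 614⁻¹ ≡ 266 (mod 789).

266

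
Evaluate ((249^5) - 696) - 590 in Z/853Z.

(249)^5 ≡ 178 (mod 853)
178 - 696 = -518 ≡ 335 (mod 853)
335 - 590 = -255 ≡ 598 (mod 853)

598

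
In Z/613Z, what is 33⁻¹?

613 = 18×33 + 19
33 = 1×19 + 14
19 = 1×14 + 5
14 = 2×5 + 4
5 = 1×4 + 1
4 = 4×1 + 0
gcd(33, 613) = 1, so the inverse exists.
Back-substitute for 1:
1 = 1×5 − 1×4
  = −1×14 + 3×5
  = 3×19 − 4×14
  = −4×33 + 7×19
  = 7×613 − 130×33
So 33⁻¹ ≡ −130 ≡ 483 (mod 613).

483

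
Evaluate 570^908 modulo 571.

570^1 ≡ 570 (mod 571)
570^2 ≡ 570^2 = 324900 ≡ 1 (mod 571)
570^4 ≡ 1^2 = 1 (mod 571)
570^8 ≡ 1^2 = 1 (mod 571)
570^16 ≡ 1^2 = 1 (mod 571)
570^32 ≡ 1^2 = 1 (mod 571)
570^64 ≡ 1^2 = 1 (mod 571)
570^128 ≡ 1^2 = 1 (mod 571)
570^256 ≡ 1^2 = 1 (mod 571)
570^512 ≡ 1^2 = 1 (mod 571)
570^908 = 570^512 * 570^256 * 570^128 * 570^8 * 570^4 ≡ 1 * 1 * 1 * 1 * 1 (mod 571).
Accumulate the product:
1 * 1 = 1
1 * 1 = 1
1 * 1 = 1
1 * 1 = 1

1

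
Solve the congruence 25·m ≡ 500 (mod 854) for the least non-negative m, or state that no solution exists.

20

gcd(25, 854) = 1, so a unique solution mod 854 exists.
25⁻¹ ≡ 205 (mod 854).
m ≡ 205·500 ≡ 20 (mod 854).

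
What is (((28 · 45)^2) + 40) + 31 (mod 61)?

24

28 · 45 = 1260 ≡ 40 (mod 61)
(40)^2 ≡ 14 (mod 61)
14 + 40 = 54
54 + 31 = 85 ≡ 24 (mod 61)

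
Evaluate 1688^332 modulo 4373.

3807

Compute successive squares:
1688^1 ≡ 1688 (mod 4373)
1688^2 ≡ 1688^2 = 2849344 ≡ 2521 (mod 4373)
1688^4 ≡ 2521^2 = 6355441 ≡ 1472 (mod 4373)
1688^8 ≡ 1472^2 = 2166784 ≡ 2149 (mod 4373)
1688^16 ≡ 2149^2 = 4618201 ≡ 313 (mod 4373)
1688^32 ≡ 313^2 = 97969 ≡ 1763 (mod 4373)
1688^64 ≡ 1763^2 = 3108169 ≡ 3339 (mod 4373)
1688^128 ≡ 3339^2 = 11148921 ≡ 2144 (mod 4373)
1688^256 ≡ 2144^2 = 4596736 ≡ 713 (mod 4373)
1688^332 = 1688^256 × 1688^64 × 1688^8 × 1688^4 ≡ 713 × 3339 × 2149 × 1472 (mod 4373).
Accumulate the product:
713 × 3339 = 2380707 ≡ 1795
1795 × 2149 = 3857455 ≡ 469
469 × 1472 = 690368 ≡ 3807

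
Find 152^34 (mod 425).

409

By square-and-multiply:
34 in binary is 100010, i.e. 34 = 32 + 2.
152^1 ≡ 152 (mod 425)
152^2 ≡ 152^2 = 23104 ≡ 154 (mod 425)
152^4 ≡ 154^2 = 23716 ≡ 341 (mod 425)
152^8 ≡ 341^2 = 116281 ≡ 256 (mod 425)
152^16 ≡ 256^2 = 65536 ≡ 86 (mod 425)
152^32 ≡ 86^2 = 7396 ≡ 171 (mod 425)
152^34 = 152^32 * 152^2 ≡ 171 * 154 (mod 425).
171 * 154 = 26334 ≡ 409 (mod 425).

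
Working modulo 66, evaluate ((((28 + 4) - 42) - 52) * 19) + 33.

28 + 4 = 32
32 - 42 = -10 ≡ 56 (mod 66)
56 - 52 = 4
4 * 19 = 76 ≡ 10 (mod 66)
10 + 33 = 43

43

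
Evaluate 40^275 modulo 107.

85

275 in binary is 100010011, i.e. 275 = 256 + 16 + 2 + 1.
40^1 ≡ 40 (mod 107)
40^2 ≡ 40^2 = 1600 ≡ 102 (mod 107)
40^4 ≡ 102^2 = 10404 ≡ 25 (mod 107)
40^8 ≡ 25^2 = 625 ≡ 90 (mod 107)
40^16 ≡ 90^2 = 8100 ≡ 75 (mod 107)
40^32 ≡ 75^2 = 5625 ≡ 61 (mod 107)
40^64 ≡ 61^2 = 3721 ≡ 83 (mod 107)
40^128 ≡ 83^2 = 6889 ≡ 41 (mod 107)
40^256 ≡ 41^2 = 1681 ≡ 76 (mod 107)
40^275 = 40^256 * 40^16 * 40^2 * 40^1 ≡ 76 * 75 * 102 * 40 (mod 107).
Accumulate the product:
76 * 75 = 5700 ≡ 29
29 * 102 = 2958 ≡ 69
69 * 40 = 2760 ≡ 85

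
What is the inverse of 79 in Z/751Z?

751 = 9*79 + 40
79 = 1*40 + 39
40 = 1*39 + 1
39 = 39*1 + 0
gcd(79, 751) = 1, so the inverse exists.
Bézout: 1 = 2*751 − 19*79.
So 79⁻¹ ≡ −19 ≡ 732 (mod 751).

732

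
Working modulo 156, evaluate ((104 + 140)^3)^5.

64

104 + 140 = 244 ≡ 88 (mod 156)
(88)^3 ≡ 64 (mod 156)
(64)^5 ≡ 64 (mod 156)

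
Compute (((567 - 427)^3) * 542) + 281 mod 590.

471

567 - 427 = 140
(140)^3 ≡ 500 (mod 590)
500 * 542 = 271000 ≡ 190 (mod 590)
190 + 281 = 471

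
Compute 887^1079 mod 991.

Using repeated squaring:
1079 in binary is 10000110111, i.e. 1079 = 1024 + 32 + 16 + 4 + 2 + 1.
887^1 ≡ 887 (mod 991)
887^2 ≡ 887^2 = 786769 ≡ 906 (mod 991)
887^4 ≡ 906^2 = 820836 ≡ 288 (mod 991)
887^8 ≡ 288^2 = 82944 ≡ 691 (mod 991)
887^16 ≡ 691^2 = 477481 ≡ 810 (mod 991)
887^32 ≡ 810^2 = 656100 ≡ 58 (mod 991)
887^64 ≡ 58^2 = 3364 ≡ 391 (mod 991)
887^128 ≡ 391^2 = 152881 ≡ 267 (mod 991)
887^256 ≡ 267^2 = 71289 ≡ 928 (mod 991)
887^512 ≡ 928^2 = 861184 ≡ 5 (mod 991)
887^1024 ≡ 5^2 = 25 (mod 991)
887^1079 = 887^1024 * 887^32 * 887^16 * 887^4 * 887^2 * 887^1 ≡ 25 * 58 * 810 * 288 * 906 * 887 (mod 991).
Accumulate the product:
25 * 58 = 1450 ≡ 459
459 * 810 = 371790 ≡ 165
165 * 288 = 47520 ≡ 943
943 * 906 = 854358 ≡ 116
116 * 887 = 102892 ≡ 819

819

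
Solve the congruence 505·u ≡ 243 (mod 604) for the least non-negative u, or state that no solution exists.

gcd(505, 604) = 1, so a unique solution mod 604 exists.
505⁻¹ ≡ 61 (mod 604).
u ≡ 61·243 ≡ 327 (mod 604).

327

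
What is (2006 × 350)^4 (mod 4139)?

2006 × 350 = 702100 ≡ 2609 (mod 4139)
(2609)^4 ≡ 1436 (mod 4139)

1436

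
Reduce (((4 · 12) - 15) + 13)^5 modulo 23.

4 · 12 = 48 ≡ 2 (mod 23)
2 - 15 = -13 ≡ 10 (mod 23)
10 + 13 = 23 ≡ 0 (mod 23)
(0)^5 ≡ 0 (mod 23)

0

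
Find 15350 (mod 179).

15350 = 85*179 + 135, so 15350 ≡ 135 (mod 179).

135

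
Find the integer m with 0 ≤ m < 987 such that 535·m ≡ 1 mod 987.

987 = 1×535 + 452
535 = 1×452 + 83
452 = 5×83 + 37
83 = 2×37 + 9
37 = 4×9 + 1
9 = 9×1 + 0
gcd(535, 987) = 1, so the inverse exists.
Bézout: 1 = 58×987 − 107×535.
So 535⁻¹ ≡ −107 ≡ 880 (mod 987).

880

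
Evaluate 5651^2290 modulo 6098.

6089

2290 in binary is 100011110010, i.e. 2290 = 2048 + 128 + 64 + 32 + 16 + 2.
5651^1 ≡ 5651 (mod 6098)
5651^2 ≡ 5651^2 = 31933801 ≡ 4673 (mod 6098)
5651^4 ≡ 4673^2 = 21836929 ≡ 6089 (mod 6098)
5651^8 ≡ 6089^2 = 37075921 ≡ 81 (mod 6098)
5651^16 ≡ 81^2 = 6561 ≡ 463 (mod 6098)
5651^32 ≡ 463^2 = 214369 ≡ 939 (mod 6098)
5651^64 ≡ 939^2 = 881721 ≡ 3609 (mod 6098)
5651^128 ≡ 3609^2 = 13024881 ≡ 5651 (mod 6098)
5651^256 ≡ 5651^2 = 31933801 ≡ 4673 (mod 6098)
5651^512 ≡ 4673^2 = 21836929 ≡ 6089 (mod 6098)
5651^1024 ≡ 6089^2 = 37075921 ≡ 81 (mod 6098)
5651^2048 ≡ 81^2 = 6561 ≡ 463 (mod 6098)
5651^2290 = 5651^2048 · 5651^128 · 5651^64 · 5651^32 · 5651^16 · 5651^2 ≡ 463 · 5651 · 3609 · 939 · 463 · 4673 (mod 6098).
Accumulate the product:
463 · 5651 = 2616413 ≡ 371
371 · 3609 = 1338939 ≡ 3477
3477 · 939 = 3264903 ≡ 2473
2473 · 463 = 1144999 ≡ 4673
4673 · 4673 = 21836929 ≡ 6089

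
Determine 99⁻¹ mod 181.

Run the extended Euclidean algorithm:
181 = 1·99 + 82
99 = 1·82 + 17
82 = 4·17 + 14
17 = 1·14 + 3
14 = 4·3 + 2
3 = 1·2 + 1
2 = 2·1 + 0
gcd(99, 181) = 1, so the inverse exists.
Back-substitute for 1:
1 = 1·3 − 1·2
  = −1·14 + 5·3
  = 5·17 − 6·14
  = −6·82 + 29·17
  = 29·99 − 35·82
  = −35·181 + 64·99
So 99⁻¹ ≡ 64 (mod 181).

64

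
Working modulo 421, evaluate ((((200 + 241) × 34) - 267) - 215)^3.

415

200 + 241 = 441 ≡ 20 (mod 421)
20 × 34 = 680 ≡ 259 (mod 421)
259 - 267 = -8 ≡ 413 (mod 421)
413 - 215 = 198
(198)^3 ≡ 415 (mod 421)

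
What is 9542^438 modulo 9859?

977

Compute successive squares:
438 in binary is 110110110, i.e. 438 = 256 + 128 + 32 + 16 + 4 + 2.
9542^1 ≡ 9542 (mod 9859)
9542^2 ≡ 9542^2 = 91049764 ≡ 1899 (mod 9859)
9542^4 ≡ 1899^2 = 3606201 ≡ 7666 (mod 9859)
9542^8 ≡ 7666^2 = 58767556 ≡ 7916 (mod 9859)
9542^16 ≡ 7916^2 = 62663056 ≡ 9111 (mod 9859)
9542^32 ≡ 9111^2 = 83010321 ≡ 7400 (mod 9859)
9542^64 ≡ 7400^2 = 54760000 ≡ 3114 (mod 9859)
9542^128 ≡ 3114^2 = 9696996 ≡ 5599 (mod 9859)
9542^256 ≡ 5599^2 = 31348801 ≡ 7040 (mod 9859)
9542^438 = 9542^256 × 9542^128 × 9542^32 × 9542^16 × 9542^4 × 9542^2 ≡ 7040 × 5599 × 7400 × 9111 × 7666 × 1899 (mod 9859).
Accumulate the product:
7040 × 5599 = 39416960 ≡ 678
678 × 7400 = 5017200 ≡ 8828
8828 × 9111 = 80431908 ≡ 2186
2186 × 7666 = 16757876 ≡ 7435
7435 × 1899 = 14119065 ≡ 977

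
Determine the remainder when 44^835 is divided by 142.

110

44^1 ≡ 44 (mod 142)
44^2 ≡ 44^2 = 1936 ≡ 90 (mod 142)
44^4 ≡ 90^2 = 8100 ≡ 6 (mod 142)
44^8 ≡ 6^2 = 36 (mod 142)
44^16 ≡ 36^2 = 1296 ≡ 18 (mod 142)
44^32 ≡ 18^2 = 324 ≡ 40 (mod 142)
44^64 ≡ 40^2 = 1600 ≡ 38 (mod 142)
44^128 ≡ 38^2 = 1444 ≡ 24 (mod 142)
44^256 ≡ 24^2 = 576 ≡ 8 (mod 142)
44^512 ≡ 8^2 = 64 (mod 142)
44^835 = 44^512 · 44^256 · 44^64 · 44^2 · 44^1 ≡ 64 · 8 · 38 · 90 · 44 (mod 142).
Accumulate the product:
64 · 8 = 512 ≡ 86
86 · 38 = 3268 ≡ 2
2 · 90 = 180 ≡ 38
38 · 44 = 1672 ≡ 110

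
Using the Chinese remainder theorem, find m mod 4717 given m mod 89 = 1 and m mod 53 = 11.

1336

89⁻¹ mod 53: 89×28 ≡ 1 (mod 53), so 89⁻¹ ≡ 28.
m = 1 + 89×((11 − 1)×28 mod 53) = 1 + 89×15 = 1336.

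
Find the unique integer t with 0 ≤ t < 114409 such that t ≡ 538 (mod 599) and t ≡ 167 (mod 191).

599⁻¹ mod 191: 599*169 ≡ 1 (mod 191), so 599⁻¹ ≡ 169.
t = 538 + 599*((167 − 538)*169 mod 191) = 538 + 599*140 = 84398.

84398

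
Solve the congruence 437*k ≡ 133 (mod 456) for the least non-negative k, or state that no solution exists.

17

gcd(437, 456) = 19, and 19 | 133, so solutions exist.
Divide through by 19: 23*k ≡ 7 (mod 24).
23⁻¹ ≡ 23 (mod 24).
k ≡ 23*7 ≡ 17 (mod 24).
The smallest non-negative solution is k = 17.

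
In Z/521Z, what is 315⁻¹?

521 = 1·315 + 206
315 = 1·206 + 109
206 = 1·109 + 97
109 = 1·97 + 12
97 = 8·12 + 1
12 = 12·1 + 0
gcd(315, 521) = 1, so the inverse exists.
Back-substitute for 1:
1 = 1·97 − 8·12
  = −8·109 + 9·97
  = 9·206 − 17·109
  = −17·315 + 26·206
  = 26·521 − 43·315
So 315⁻¹ ≡ −43 ≡ 478 (mod 521).

478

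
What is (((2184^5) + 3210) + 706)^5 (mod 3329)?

1266

(2184)^5 ≡ 3170 (mod 3329)
3170 + 3210 = 6380 ≡ 3051 (mod 3329)
3051 + 706 = 3757 ≡ 428 (mod 3329)
(428)^5 ≡ 1266 (mod 3329)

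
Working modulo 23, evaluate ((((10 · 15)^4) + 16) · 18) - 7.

9

10 · 15 = 150 ≡ 12 (mod 23)
(12)^4 ≡ 13 (mod 23)
13 + 16 = 29 ≡ 6 (mod 23)
6 · 18 = 108 ≡ 16 (mod 23)
16 - 7 = 9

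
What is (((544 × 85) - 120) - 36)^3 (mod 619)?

544 × 85 = 46240 ≡ 434 (mod 619)
434 - 120 = 314
314 - 36 = 278
(278)^3 ≡ 81 (mod 619)

81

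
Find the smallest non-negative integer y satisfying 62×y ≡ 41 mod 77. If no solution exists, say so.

gcd(62, 77) = 1, so a unique solution mod 77 exists.
62⁻¹ ≡ 41 (mod 77).
y ≡ 41×41 ≡ 64 (mod 77).

64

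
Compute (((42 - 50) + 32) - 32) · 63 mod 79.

49

42 - 50 = -8 ≡ 71 (mod 79)
71 + 32 = 103 ≡ 24 (mod 79)
24 - 32 = -8 ≡ 71 (mod 79)
71 · 63 = 4473 ≡ 49 (mod 79)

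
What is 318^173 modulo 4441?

173 in binary is 10101101, i.e. 173 = 128 + 32 + 8 + 4 + 1.
318^1 ≡ 318 (mod 4441)
318^2 ≡ 318^2 = 101124 ≡ 3422 (mod 4441)
318^4 ≡ 3422^2 = 11710084 ≡ 3608 (mod 4441)
318^8 ≡ 3608^2 = 13017664 ≡ 1093 (mod 4441)
318^16 ≡ 1093^2 = 1194649 ≡ 20 (mod 4441)
318^32 ≡ 20^2 = 400 (mod 4441)
318^64 ≡ 400^2 = 160000 ≡ 124 (mod 4441)
318^128 ≡ 124^2 = 15376 ≡ 2053 (mod 4441)
318^173 = 318^128 * 318^32 * 318^8 * 318^4 * 318^1 ≡ 2053 * 400 * 1093 * 3608 * 318 (mod 4441).
Accumulate the product:
2053 * 400 = 821200 ≡ 4056
4056 * 1093 = 4433208 ≡ 1090
1090 * 3608 = 3932720 ≡ 2435
2435 * 318 = 774330 ≡ 1596

1596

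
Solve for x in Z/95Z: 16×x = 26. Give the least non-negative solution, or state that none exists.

61

gcd(16, 95) = 1, so a unique solution mod 95 exists.
16⁻¹ ≡ 6 (mod 95).
x ≡ 6×26 ≡ 61 (mod 95).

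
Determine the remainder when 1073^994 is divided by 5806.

994 in binary is 1111100010, i.e. 994 = 512 + 256 + 128 + 64 + 32 + 2.
1073^1 ≡ 1073 (mod 5806)
1073^2 ≡ 1073^2 = 1151329 ≡ 1741 (mod 5806)
1073^4 ≡ 1741^2 = 3031081 ≡ 349 (mod 5806)
1073^8 ≡ 349^2 = 121801 ≡ 5681 (mod 5806)
1073^16 ≡ 5681^2 = 32273761 ≡ 4013 (mod 5806)
1073^32 ≡ 4013^2 = 16104169 ≡ 4131 (mod 5806)
1073^64 ≡ 4131^2 = 17065161 ≡ 1327 (mod 5806)
1073^128 ≡ 1327^2 = 1760929 ≡ 1711 (mod 5806)
1073^256 ≡ 1711^2 = 2927521 ≡ 1297 (mod 5806)
1073^512 ≡ 1297^2 = 1682209 ≡ 4275 (mod 5806)
1073^994 = 1073^512 · 1073^256 · 1073^128 · 1073^64 · 1073^32 · 1073^2 ≡ 4275 · 1297 · 1711 · 1327 · 4131 · 1741 (mod 5806).
Accumulate the product:
4275 · 1297 = 5544675 ≡ 5751
5751 · 1711 = 9839961 ≡ 4597
4597 · 1327 = 6100219 ≡ 3919
3919 · 4131 = 16189389 ≡ 2261
2261 · 1741 = 3936401 ≡ 5739

5739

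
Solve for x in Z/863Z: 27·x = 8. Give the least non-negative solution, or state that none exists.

gcd(27, 863) = 1, so a unique solution mod 863 exists.
27⁻¹ ≡ 32 (mod 863).
x ≡ 32·8 ≡ 256 (mod 863).

256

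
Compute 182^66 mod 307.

Using repeated squaring:
66 in binary is 1000010, i.e. 66 = 64 + 2.
182^1 ≡ 182 (mod 307)
182^2 ≡ 182^2 = 33124 ≡ 275 (mod 307)
182^4 ≡ 275^2 = 75625 ≡ 103 (mod 307)
182^8 ≡ 103^2 = 10609 ≡ 171 (mod 307)
182^16 ≡ 171^2 = 29241 ≡ 76 (mod 307)
182^32 ≡ 76^2 = 5776 ≡ 250 (mod 307)
182^64 ≡ 250^2 = 62500 ≡ 179 (mod 307)
182^66 = 182^64 · 182^2 ≡ 179 · 275 (mod 307).
179 · 275 = 49225 ≡ 105 (mod 307).

105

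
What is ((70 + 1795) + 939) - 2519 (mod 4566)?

70 + 1795 = 1865
1865 + 939 = 2804
2804 - 2519 = 285

285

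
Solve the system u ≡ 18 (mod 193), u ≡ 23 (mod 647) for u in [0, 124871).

193⁻¹ mod 647: 193*352 ≡ 1 (mod 647), so 193⁻¹ ≡ 352.
u = 18 + 193*((23 − 18)*352 mod 647) = 18 + 193*466 = 89956.

89956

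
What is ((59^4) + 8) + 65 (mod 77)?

21

(59)^4 ≡ 25 (mod 77)
25 + 8 = 33
33 + 65 = 98 ≡ 21 (mod 77)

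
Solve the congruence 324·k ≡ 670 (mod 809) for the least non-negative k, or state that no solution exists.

gcd(324, 809) = 1, so a unique solution mod 809 exists.
324⁻¹ ≡ 407 (mod 809).
k ≡ 407·670 ≡ 57 (mod 809).

57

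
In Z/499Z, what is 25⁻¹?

20

499 = 19*25 + 24
25 = 1*24 + 1
24 = 24*1 + 0
gcd(25, 499) = 1, so the inverse exists.
Back-substitute for 1:
1 = 1*25 − 1*24
  = −1*499 + 20*25
So 25⁻¹ ≡ 20 (mod 499).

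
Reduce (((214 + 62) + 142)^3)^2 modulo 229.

214 + 62 = 276 ≡ 47 (mod 229)
47 + 142 = 189
(189)^3 ≡ 120 (mod 229)
(120)^2 ≡ 202 (mod 229)

202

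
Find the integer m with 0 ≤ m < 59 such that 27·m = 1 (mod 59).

35

59 = 2·27 + 5
27 = 5·5 + 2
5 = 2·2 + 1
2 = 2·1 + 0
gcd(27, 59) = 1, so the inverse exists.
Bézout: 1 = 11·59 − 24·27.
So 27⁻¹ ≡ −24 ≡ 35 (mod 59).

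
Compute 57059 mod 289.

57059 = 197*289 + 126, so 57059 ≡ 126 (mod 289).

126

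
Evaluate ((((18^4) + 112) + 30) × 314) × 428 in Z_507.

169

(18)^4 ≡ 27 (mod 507)
27 + 112 = 139
139 + 30 = 169
169 × 314 = 53066 ≡ 338 (mod 507)
338 × 428 = 144664 ≡ 169 (mod 507)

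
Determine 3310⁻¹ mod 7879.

5382

Run the extended Euclidean algorithm:
7879 = 2*3310 + 1259
3310 = 2*1259 + 792
1259 = 1*792 + 467
792 = 1*467 + 325
467 = 1*325 + 142
325 = 2*142 + 41
142 = 3*41 + 19
41 = 2*19 + 3
19 = 6*3 + 1
3 = 3*1 + 0
gcd(3310, 7879) = 1, so the inverse exists.
Back-substitute for 1:
1 = 1*19 − 6*3
  = −6*41 + 13*19
  = 13*142 − 45*41
  = −45*325 + 103*142
  = 103*467 − 148*325
  = −148*792 + 251*467
  = 251*1259 − 399*792
  = −399*3310 + 1049*1259
  = 1049*7879 − 2497*3310
So 3310⁻¹ ≡ −2497 ≡ 5382 (mod 7879).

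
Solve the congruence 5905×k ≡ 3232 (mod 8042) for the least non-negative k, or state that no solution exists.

7190

gcd(5905, 8042) = 1, so a unique solution mod 8042 exists.
5905⁻¹ ≡ 1637 (mod 8042).
k ≡ 1637×3232 ≡ 7190 (mod 8042).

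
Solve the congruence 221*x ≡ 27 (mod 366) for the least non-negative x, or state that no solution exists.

gcd(221, 366) = 1, so a unique solution mod 366 exists.
221⁻¹ ≡ 53 (mod 366).
x ≡ 53*27 ≡ 333 (mod 366).

333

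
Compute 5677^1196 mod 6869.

5529

Using repeated squaring:
1196 in binary is 10010101100, i.e. 1196 = 1024 + 128 + 32 + 8 + 4.
5677^1 ≡ 5677 (mod 6869)
5677^2 ≡ 5677^2 = 32228329 ≡ 5850 (mod 6869)
5677^4 ≡ 5850^2 = 34222500 ≡ 1142 (mod 6869)
5677^8 ≡ 1142^2 = 1304164 ≡ 5923 (mod 6869)
5677^16 ≡ 5923^2 = 35081929 ≡ 1946 (mod 6869)
5677^32 ≡ 1946^2 = 3786916 ≡ 2097 (mod 6869)
5677^64 ≡ 2097^2 = 4397409 ≡ 1249 (mod 6869)
5677^128 ≡ 1249^2 = 1560001 ≡ 738 (mod 6869)
5677^256 ≡ 738^2 = 544644 ≡ 1993 (mod 6869)
5677^512 ≡ 1993^2 = 3972049 ≡ 1767 (mod 6869)
5677^1024 ≡ 1767^2 = 3122289 ≡ 3763 (mod 6869)
5677^1196 = 5677^1024 * 5677^128 * 5677^32 * 5677^8 * 5677^4 ≡ 3763 * 738 * 2097 * 5923 * 1142 (mod 6869).
Accumulate the product:
3763 * 738 = 2777094 ≡ 2018
2018 * 2097 = 4231746 ≡ 442
442 * 5923 = 2617966 ≡ 877
877 * 1142 = 1001534 ≡ 5529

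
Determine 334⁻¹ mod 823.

823 = 2·334 + 155
334 = 2·155 + 24
155 = 6·24 + 11
24 = 2·11 + 2
11 = 5·2 + 1
2 = 2·1 + 0
gcd(334, 823) = 1, so the inverse exists.
Bézout: 1 = 153·823 − 377·334.
So 334⁻¹ ≡ −377 ≡ 446 (mod 823).

446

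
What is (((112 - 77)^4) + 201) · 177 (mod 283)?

45

112 - 77 = 35
(35)^4 ≡ 159 (mod 283)
159 + 201 = 360 ≡ 77 (mod 283)
77 · 177 = 13629 ≡ 45 (mod 283)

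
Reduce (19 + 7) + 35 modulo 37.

24

19 + 7 = 26
26 + 35 = 61 ≡ 24 (mod 37)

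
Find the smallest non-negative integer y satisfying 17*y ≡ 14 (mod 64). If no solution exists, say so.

gcd(17, 64) = 1, so a unique solution mod 64 exists.
17⁻¹ ≡ 49 (mod 64).
y ≡ 49*14 ≡ 46 (mod 64).

46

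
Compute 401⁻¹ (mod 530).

341

By the extended Euclidean algorithm:
530 = 1*401 + 129
401 = 3*129 + 14
129 = 9*14 + 3
14 = 4*3 + 2
3 = 1*2 + 1
2 = 2*1 + 0
gcd(401, 530) = 1, so the inverse exists.
Back-substitute for 1:
1 = 1*3 − 1*2
  = −1*14 + 5*3
  = 5*129 − 46*14
  = −46*401 + 143*129
  = 143*530 − 189*401
So 401⁻¹ ≡ −189 ≡ 341 (mod 530).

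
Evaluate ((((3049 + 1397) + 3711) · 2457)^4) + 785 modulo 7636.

3049 + 1397 = 4446
4446 + 3711 = 8157 ≡ 521 (mod 7636)
521 · 2457 = 1280097 ≡ 4885 (mod 7636)
(4885)^4 ≡ 6377 (mod 7636)
6377 + 785 = 7162

7162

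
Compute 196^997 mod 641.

478

Using repeated squaring:
997 in binary is 1111100101, i.e. 997 = 512 + 256 + 128 + 64 + 32 + 4 + 1.
196^1 ≡ 196 (mod 641)
196^2 ≡ 196^2 = 38416 ≡ 597 (mod 641)
196^4 ≡ 597^2 = 356409 ≡ 13 (mod 641)
196^8 ≡ 13^2 = 169 (mod 641)
196^16 ≡ 169^2 = 28561 ≡ 357 (mod 641)
196^32 ≡ 357^2 = 127449 ≡ 531 (mod 641)
196^64 ≡ 531^2 = 281961 ≡ 562 (mod 641)
196^128 ≡ 562^2 = 315844 ≡ 472 (mod 641)
196^256 ≡ 472^2 = 222784 ≡ 357 (mod 641)
196^512 ≡ 357^2 = 127449 ≡ 531 (mod 641)
196^997 = 196^512 × 196^256 × 196^128 × 196^64 × 196^32 × 196^4 × 196^1 ≡ 531 × 357 × 472 × 562 × 531 × 13 × 196 (mod 641).
Accumulate the product:
531 × 357 = 189567 ≡ 472
472 × 472 = 222784 ≡ 357
357 × 562 = 200634 ≡ 1
1 × 531 = 531
531 × 13 = 6903 ≡ 493
493 × 196 = 96628 ≡ 478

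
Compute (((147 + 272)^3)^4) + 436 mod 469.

147 + 272 = 419
(419)^3 ≡ 223 (mod 469)
(223)^4 ≡ 225 (mod 469)
225 + 436 = 661 ≡ 192 (mod 469)

192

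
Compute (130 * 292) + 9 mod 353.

130 * 292 = 37960 ≡ 189 (mod 353)
189 + 9 = 198

198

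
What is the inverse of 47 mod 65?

18

65 = 1*47 + 18
47 = 2*18 + 11
18 = 1*11 + 7
11 = 1*7 + 4
7 = 1*4 + 3
4 = 1*3 + 1
3 = 3*1 + 0
gcd(47, 65) = 1, so the inverse exists.
Bézout: 1 = −13*65 + 18*47.
So 47⁻¹ ≡ 18 (mod 65).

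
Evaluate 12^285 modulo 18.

Using repeated squaring:
285 in binary is 100011101, i.e. 285 = 256 + 16 + 8 + 4 + 1.
12^1 ≡ 12 (mod 18)
12^2 ≡ 12^2 = 144 ≡ 0 (mod 18)
12^4 ≡ 0^2 = 0 (mod 18)
12^8 ≡ 0^2 = 0 (mod 18)
12^16 ≡ 0^2 = 0 (mod 18)
12^32 ≡ 0^2 = 0 (mod 18)
12^64 ≡ 0^2 = 0 (mod 18)
12^128 ≡ 0^2 = 0 (mod 18)
12^256 ≡ 0^2 = 0 (mod 18)
12^285 = 12^256 * 12^16 * 12^8 * 12^4 * 12^1 ≡ 0 * 0 * 0 * 0 * 12 (mod 18).
Accumulate the product:
0 * 0 = 0
0 * 0 = 0
0 * 0 = 0
0 * 12 = 0

0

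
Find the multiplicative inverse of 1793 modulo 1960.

Run the extended Euclidean algorithm:
1960 = 1·1793 + 167
1793 = 10·167 + 123
167 = 1·123 + 44
123 = 2·44 + 35
44 = 1·35 + 9
35 = 3·9 + 8
9 = 1·8 + 1
8 = 8·1 + 0
gcd(1793, 1960) = 1, so the inverse exists.
Bézout: 1 = 204·1960 − 223·1793.
So 1793⁻¹ ≡ −223 ≡ 1737 (mod 1960).

1737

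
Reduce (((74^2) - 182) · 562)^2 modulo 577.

(74)^2 ≡ 283 (mod 577)
283 - 182 = 101
101 · 562 = 56762 ≡ 216 (mod 577)
(216)^2 ≡ 496 (mod 577)

496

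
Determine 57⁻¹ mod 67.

20

67 = 1*57 + 10
57 = 5*10 + 7
10 = 1*7 + 3
7 = 2*3 + 1
3 = 3*1 + 0
gcd(57, 67) = 1, so the inverse exists.
Back-substitute for 1:
1 = 1*7 − 2*3
  = −2*10 + 3*7
  = 3*57 − 17*10
  = −17*67 + 20*57
So 57⁻¹ ≡ 20 (mod 67).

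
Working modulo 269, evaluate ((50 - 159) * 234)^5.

50 - 159 = -109 ≡ 160 (mod 269)
160 * 234 = 37440 ≡ 49 (mod 269)
(49)^5 ≡ 232 (mod 269)

232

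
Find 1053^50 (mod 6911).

3931

1053^1 ≡ 1053 (mod 6911)
1053^2 ≡ 1053^2 = 1108809 ≡ 3049 (mod 6911)
1053^4 ≡ 3049^2 = 9296401 ≡ 1106 (mod 6911)
1053^8 ≡ 1106^2 = 1223236 ≡ 6900 (mod 6911)
1053^16 ≡ 6900^2 = 47610000 ≡ 121 (mod 6911)
1053^32 ≡ 121^2 = 14641 ≡ 819 (mod 6911)
1053^50 = 1053^32 · 1053^16 · 1053^2 ≡ 819 · 121 · 3049 (mod 6911).
Accumulate the product:
819 · 121 = 99099 ≡ 2345
2345 · 3049 = 7149905 ≡ 3931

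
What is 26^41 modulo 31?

6

Using repeated squaring:
41 in binary is 101001, i.e. 41 = 32 + 8 + 1.
26^1 ≡ 26 (mod 31)
26^2 ≡ 26^2 = 676 ≡ 25 (mod 31)
26^4 ≡ 25^2 = 625 ≡ 5 (mod 31)
26^8 ≡ 5^2 = 25 (mod 31)
26^16 ≡ 25^2 = 625 ≡ 5 (mod 31)
26^32 ≡ 5^2 = 25 (mod 31)
26^41 = 26^32 · 26^8 · 26^1 ≡ 25 · 25 · 26 (mod 31).
Accumulate the product:
25 · 25 = 625 ≡ 5
5 · 26 = 130 ≡ 6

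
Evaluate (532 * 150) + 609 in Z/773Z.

17

532 * 150 = 79800 ≡ 181 (mod 773)
181 + 609 = 790 ≡ 17 (mod 773)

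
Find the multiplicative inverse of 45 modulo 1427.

222

1427 = 31×45 + 32
45 = 1×32 + 13
32 = 2×13 + 6
13 = 2×6 + 1
6 = 6×1 + 0
gcd(45, 1427) = 1, so the inverse exists.
Bézout: 1 = −7×1427 + 222×45.
So 45⁻¹ ≡ 222 (mod 1427).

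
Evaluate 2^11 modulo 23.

Compute successive squares:
2^1 ≡ 2 (mod 23)
2^2 ≡ 2^2 = 4 (mod 23)
2^4 ≡ 4^2 = 16 (mod 23)
2^8 ≡ 16^2 = 256 ≡ 3 (mod 23)
2^11 = 2^8 × 2^2 × 2^1 ≡ 3 × 4 × 2 (mod 23).
Accumulate the product:
3 × 4 = 12
12 × 2 = 24 ≡ 1

1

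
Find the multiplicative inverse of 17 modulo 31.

31 = 1·17 + 14
17 = 1·14 + 3
14 = 4·3 + 2
3 = 1·2 + 1
2 = 2·1 + 0
gcd(17, 31) = 1, so the inverse exists.
Back-substitute for 1:
1 = 1·3 − 1·2
  = −1·14 + 5·3
  = 5·17 − 6·14
  = −6·31 + 11·17
So 17⁻¹ ≡ 11 (mod 31).

11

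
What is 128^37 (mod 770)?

37 in binary is 100101, i.e. 37 = 32 + 4 + 1.
128^1 ≡ 128 (mod 770)
128^2 ≡ 128^2 = 16384 ≡ 214 (mod 770)
128^4 ≡ 214^2 = 45796 ≡ 366 (mod 770)
128^8 ≡ 366^2 = 133956 ≡ 746 (mod 770)
128^16 ≡ 746^2 = 556516 ≡ 576 (mod 770)
128^32 ≡ 576^2 = 331776 ≡ 676 (mod 770)
128^37 = 128^32 × 128^4 × 128^1 ≡ 676 × 366 × 128 (mod 770).
Accumulate the product:
676 × 366 = 247416 ≡ 246
246 × 128 = 31488 ≡ 688

688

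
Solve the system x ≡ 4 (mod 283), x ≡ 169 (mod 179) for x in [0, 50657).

39907

283⁻¹ mod 179: 283*105 ≡ 1 (mod 179), so 283⁻¹ ≡ 105.
x = 4 + 283*((169 − 4)*105 mod 179) = 4 + 283*141 = 39907.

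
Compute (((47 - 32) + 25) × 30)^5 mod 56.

40

47 - 32 = 15
15 + 25 = 40
40 × 30 = 1200 ≡ 24 (mod 56)
(24)^5 ≡ 40 (mod 56)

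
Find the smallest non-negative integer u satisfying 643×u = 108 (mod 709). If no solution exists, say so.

gcd(643, 709) = 1, so a unique solution mod 709 exists.
643⁻¹ ≡ 333 (mod 709).
u ≡ 333×108 ≡ 514 (mod 709).

514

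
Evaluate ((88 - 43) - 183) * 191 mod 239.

171

88 - 43 = 45
45 - 183 = -138 ≡ 101 (mod 239)
101 * 191 = 19291 ≡ 171 (mod 239)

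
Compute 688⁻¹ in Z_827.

By the extended Euclidean algorithm:
827 = 1·688 + 139
688 = 4·139 + 132
139 = 1·132 + 7
132 = 18·7 + 6
7 = 1·6 + 1
6 = 6·1 + 0
gcd(688, 827) = 1, so the inverse exists.
Back-substitute for 1:
1 = 1·7 − 1·6
  = −1·132 + 19·7
  = 19·139 − 20·132
  = −20·688 + 99·139
  = 99·827 − 119·688
So 688⁻¹ ≡ −119 ≡ 708 (mod 827).

708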